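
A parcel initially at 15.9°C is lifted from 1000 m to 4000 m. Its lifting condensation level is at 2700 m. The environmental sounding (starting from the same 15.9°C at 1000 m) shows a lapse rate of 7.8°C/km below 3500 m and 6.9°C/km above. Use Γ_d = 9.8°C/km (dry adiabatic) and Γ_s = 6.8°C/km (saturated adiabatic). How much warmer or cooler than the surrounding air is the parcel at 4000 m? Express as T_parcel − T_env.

-2.55°C (parcel cooler than environment)

Parcel:
  Dry to 2700 m: -9.8 × 1.7 km = -16.66°C, so T = -0.76°C.
  Saturated to 4000 m: -6.8 × 1.3 km = -8.84°C, so T = -9.6°C.
Environment:
  Environment, lower layer to 3500 m: -7.8 × 2.5 km = -19.5°C, so T = -3.6°C.
  Environment, upper layer to 4000 m: -6.9 × 0.5 km = -3.45°C, so T = -7.05°C.
T_parcel − T_env = -9.6 − (-7.05) = -2.55°C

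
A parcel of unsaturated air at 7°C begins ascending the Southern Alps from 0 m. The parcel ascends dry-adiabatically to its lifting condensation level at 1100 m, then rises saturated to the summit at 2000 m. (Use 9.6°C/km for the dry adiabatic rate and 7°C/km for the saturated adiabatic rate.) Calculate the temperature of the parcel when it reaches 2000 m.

0–1100 m, dry: Δz = 1.1 km ⇒ ΔT = -10.56°C; T = -3.56°C
1100–2000 m, saturated: Δz = 0.9 km ⇒ ΔT = -6.3°C; T = -9.86°C

-9.86°C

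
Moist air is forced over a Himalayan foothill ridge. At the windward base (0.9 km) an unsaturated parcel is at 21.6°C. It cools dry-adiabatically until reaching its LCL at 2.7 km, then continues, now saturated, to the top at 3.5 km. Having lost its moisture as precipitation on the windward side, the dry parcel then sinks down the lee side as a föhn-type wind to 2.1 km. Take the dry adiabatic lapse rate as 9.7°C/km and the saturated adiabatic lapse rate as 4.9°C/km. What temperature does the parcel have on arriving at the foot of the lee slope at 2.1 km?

900–2700 m, dry: Δz = 1.8 km ⇒ ΔT = -17.46°C; T = 4.14°C
2700–3500 m, saturated: Δz = 0.8 km ⇒ ΔT = -3.92°C; T = 0.22°C
3500–2100 m, dry descent: Δz = 1.4 km ⇒ ΔT = +13.58°C; T = 13.8°C

13.8°C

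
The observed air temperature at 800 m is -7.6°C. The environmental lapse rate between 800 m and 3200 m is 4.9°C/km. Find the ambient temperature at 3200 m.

800 → 3200 m (environmental, 4.9°C/km): ΔT = -4.9 × 2.4 = -11.76°C → T = -19.36°C

-19.36°C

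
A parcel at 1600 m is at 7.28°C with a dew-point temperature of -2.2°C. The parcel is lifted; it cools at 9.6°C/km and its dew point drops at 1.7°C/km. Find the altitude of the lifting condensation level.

T and T_d converge at 9.6 − 1.7 = 7.9°C per km
Height above start = (7.28 − (-2.2)) / 7.9 = 1.2 km
LCL altitude = 1600 m + 1200 m = 2800 m

2800 m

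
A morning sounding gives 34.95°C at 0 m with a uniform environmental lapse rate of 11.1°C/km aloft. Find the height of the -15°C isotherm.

Height above start = (34.95 − (-15)) / 11.1 = 4.5 km
Altitude = 0 m + 4500 m = 4500 m

4500 m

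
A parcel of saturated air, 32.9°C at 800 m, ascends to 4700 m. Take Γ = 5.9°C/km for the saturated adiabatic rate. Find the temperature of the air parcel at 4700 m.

9.89°C

800–4700 m, saturated adiabatic: Δz = 3.9 km ⇒ ΔT = -23.01°C; T = 9.89°C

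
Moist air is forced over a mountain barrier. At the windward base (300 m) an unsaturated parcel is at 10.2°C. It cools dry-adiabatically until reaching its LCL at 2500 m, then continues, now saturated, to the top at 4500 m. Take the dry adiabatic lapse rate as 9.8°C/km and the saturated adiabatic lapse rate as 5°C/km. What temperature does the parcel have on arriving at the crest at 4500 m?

-21.36°C

From 300 m to 2500 m (dry): cools by 9.8 × 2.2 = 21.56°C, giving -11.36°C.
From 2500 m to 4500 m (saturated): cools by 5 × 2 = 10°C, giving -21.36°C.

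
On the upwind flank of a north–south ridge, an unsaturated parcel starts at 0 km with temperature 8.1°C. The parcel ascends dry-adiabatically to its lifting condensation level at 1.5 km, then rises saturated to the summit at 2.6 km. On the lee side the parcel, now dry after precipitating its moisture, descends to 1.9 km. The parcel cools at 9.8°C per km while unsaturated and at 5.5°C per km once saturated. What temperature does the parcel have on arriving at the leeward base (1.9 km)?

0–1500 m, dry: Δz = 1.5 km ⇒ ΔT = -14.7°C; T = -6.6°C
1500–2600 m, saturated: Δz = 1.1 km ⇒ ΔT = -6.05°C; T = -12.65°C
2600–1900 m, dry descent: Δz = 0.7 km ⇒ ΔT = +6.86°C; T = -5.79°C

-5.79°C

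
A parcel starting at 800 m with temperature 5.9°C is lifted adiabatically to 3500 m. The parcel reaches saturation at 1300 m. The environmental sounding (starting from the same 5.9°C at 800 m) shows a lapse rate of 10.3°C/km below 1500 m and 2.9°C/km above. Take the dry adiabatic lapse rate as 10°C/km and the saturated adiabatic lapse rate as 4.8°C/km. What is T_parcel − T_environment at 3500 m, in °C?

Parcel:
  800–1300 m, dry: Δz = 0.5 km ⇒ ΔT = -5°C; T = 0.9°C
  1300–3500 m, saturated: Δz = 2.2 km ⇒ ΔT = -10.56°C; T = -9.66°C
Environment:
  800–1500 m, environment, lower layer: Δz = 0.7 km ⇒ ΔT = -7.21°C; T = -1.31°C
  1500–3500 m, environment, upper layer: Δz = 2 km ⇒ ΔT = -5.8°C; T = -7.11°C
T_parcel − T_env = -9.66 − (-7.11) = -2.55°C

-2.55°C (parcel cooler than environment)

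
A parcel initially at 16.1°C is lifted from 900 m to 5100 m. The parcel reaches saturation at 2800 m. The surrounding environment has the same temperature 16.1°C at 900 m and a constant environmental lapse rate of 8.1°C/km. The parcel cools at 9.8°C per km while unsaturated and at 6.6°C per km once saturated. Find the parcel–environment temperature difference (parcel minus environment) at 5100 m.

Parcel:
  900–2800 m, dry: Δz = 1.9 km ⇒ ΔT = -18.62°C; T = -2.52°C
  2800–5100 m, saturated: Δz = 2.3 km ⇒ ΔT = -15.18°C; T = -17.7°C
Environment:
  900–5100 m, environment: Δz = 4.2 km ⇒ ΔT = -34.02°C; T = -17.92°C
T_parcel − T_env = -17.7 − (-17.92) = +0.22°C

+0.22°C (parcel warmer than environment)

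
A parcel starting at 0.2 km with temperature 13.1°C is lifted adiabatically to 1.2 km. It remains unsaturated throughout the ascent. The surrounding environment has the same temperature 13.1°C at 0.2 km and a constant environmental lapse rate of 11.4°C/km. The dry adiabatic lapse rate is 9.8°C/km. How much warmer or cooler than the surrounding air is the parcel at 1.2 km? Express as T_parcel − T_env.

+1.6°C (parcel warmer than environment)

Parcel:
  200 → 1200 m (dry, 9.8°C/km): ΔT = -9.8 × 1 = -9.8°C → T = 3.3°C
Environment:
  200 → 1200 m (environment, 11.4°C/km): ΔT = -11.4 × 1 = -11.4°C → T = 1.7°C
T_parcel − T_env = 3.3 − 1.7 = +1.6°C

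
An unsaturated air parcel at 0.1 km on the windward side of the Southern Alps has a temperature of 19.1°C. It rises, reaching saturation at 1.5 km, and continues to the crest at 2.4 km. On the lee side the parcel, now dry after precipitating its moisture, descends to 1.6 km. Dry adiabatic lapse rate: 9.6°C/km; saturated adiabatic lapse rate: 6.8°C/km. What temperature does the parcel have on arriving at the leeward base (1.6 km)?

100 → 1500 m (dry, 9.6°C/km): ΔT = -9.6 × 1.4 = -13.44°C → T = 5.66°C
1500 → 2400 m (saturated, 6.8°C/km): ΔT = -6.8 × 0.9 = -6.12°C → T = -0.46°C
2400 → 1600 m (dry descent, 9.6°C/km): ΔT = +9.6 × 0.8 = +7.68°C → T = 7.22°C

7.22°C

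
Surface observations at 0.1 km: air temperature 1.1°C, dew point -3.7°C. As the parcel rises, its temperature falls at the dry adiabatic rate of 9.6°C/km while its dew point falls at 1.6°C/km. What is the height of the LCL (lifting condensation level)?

T and T_d converge at 9.6 − 1.6 = 8°C per km
Height above start = (1.1 − (-3.7)) / 8 = 0.6 km
LCL altitude = 100 m + 600 m = 700 m

0.7 km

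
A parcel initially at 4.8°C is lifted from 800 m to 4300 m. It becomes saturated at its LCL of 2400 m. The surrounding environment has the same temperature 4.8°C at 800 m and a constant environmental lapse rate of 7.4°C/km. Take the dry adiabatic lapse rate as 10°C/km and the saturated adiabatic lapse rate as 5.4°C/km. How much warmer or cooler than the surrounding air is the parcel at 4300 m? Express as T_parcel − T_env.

-0.36°C (parcel cooler than environment)

Parcel:
  800–2400 m, dry: Δz = 1.6 km ⇒ ΔT = -16°C; T = -11.2°C
  2400–4300 m, saturated: Δz = 1.9 km ⇒ ΔT = -10.26°C; T = -21.46°C
Environment:
  800–4300 m, environment: Δz = 3.5 km ⇒ ΔT = -25.9°C; T = -21.1°C
T_parcel − T_env = -21.46 − (-21.1) = -0.36°C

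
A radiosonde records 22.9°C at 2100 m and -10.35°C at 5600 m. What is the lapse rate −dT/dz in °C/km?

Γ = −ΔT/Δz = (22.9 − (-10.35)) / (5600 − 2100) m
  = 33.25°C / 3.5 km = 9.5°C/km

9.5°C/km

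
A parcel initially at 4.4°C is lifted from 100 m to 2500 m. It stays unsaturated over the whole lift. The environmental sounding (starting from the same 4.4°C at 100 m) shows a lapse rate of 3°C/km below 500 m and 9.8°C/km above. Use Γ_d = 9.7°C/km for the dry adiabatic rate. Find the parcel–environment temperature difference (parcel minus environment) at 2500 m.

-2.48°C (parcel cooler than environment)

Parcel:
  100–2500 m, dry: Δz = 2.4 km ⇒ ΔT = -23.28°C; T = -18.88°C
Environment:
  100–500 m, environment, lower layer: Δz = 0.4 km ⇒ ΔT = -1.2°C; T = 3.2°C
  500–2500 m, environment, upper layer: Δz = 2 km ⇒ ΔT = -19.6°C; T = -16.4°C
T_parcel − T_env = -18.88 − (-16.4) = -2.48°C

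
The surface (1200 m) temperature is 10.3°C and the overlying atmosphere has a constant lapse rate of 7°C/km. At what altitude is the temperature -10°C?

4100 m

Height above start = (10.3 − (-10)) / 7 = 2.9 km
Altitude = 1200 m + 2900 m = 4100 m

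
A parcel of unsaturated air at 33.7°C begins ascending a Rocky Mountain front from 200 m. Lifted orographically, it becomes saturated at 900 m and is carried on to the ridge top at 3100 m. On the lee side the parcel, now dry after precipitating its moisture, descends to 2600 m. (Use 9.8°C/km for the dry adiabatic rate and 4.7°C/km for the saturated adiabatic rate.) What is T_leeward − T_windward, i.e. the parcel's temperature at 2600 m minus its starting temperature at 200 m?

200–900 m, dry: Δz = 0.7 km ⇒ ΔT = -6.86°C; T = 26.84°C
900–3100 m, saturated: Δz = 2.2 km ⇒ ΔT = -10.34°C; T = 16.5°C
3100–2600 m, dry descent: Δz = 0.5 km ⇒ ΔT = +4.9°C; T = 21.4°C
Net change vs windward start: 21.4 − 33.7 = -12.3°C

-12.3°C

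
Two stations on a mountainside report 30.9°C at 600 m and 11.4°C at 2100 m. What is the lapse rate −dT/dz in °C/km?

13°C/km

Γ = −ΔT/Δz = (30.9 − 11.4) / (2100 − 600) m
  = 19.5°C / 1.5 km = 13°C/km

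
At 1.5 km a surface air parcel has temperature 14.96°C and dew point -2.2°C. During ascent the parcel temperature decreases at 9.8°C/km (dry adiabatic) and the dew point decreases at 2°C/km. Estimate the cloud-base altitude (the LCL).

T and T_d converge at 9.8 − 2 = 7.8°C per km
Height above start = (14.96 − (-2.2)) / 7.8 = 2.2 km
LCL altitude = 1500 m + 2200 m = 3700 m

3.7 km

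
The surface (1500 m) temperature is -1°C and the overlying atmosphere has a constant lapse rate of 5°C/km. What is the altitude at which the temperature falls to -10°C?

Height above start = (-1 − (-10)) / 5 = 1.8 km
Altitude = 1500 m + 1800 m = 3300 m

3300 m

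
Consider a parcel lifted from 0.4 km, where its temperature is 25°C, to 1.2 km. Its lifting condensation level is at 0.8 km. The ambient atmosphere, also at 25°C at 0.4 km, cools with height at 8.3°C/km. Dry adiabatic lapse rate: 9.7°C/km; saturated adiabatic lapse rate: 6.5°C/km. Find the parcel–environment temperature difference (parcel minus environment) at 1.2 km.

Parcel:
  From 400 m to 800 m (dry): cools by 9.7 × 0.4 = 3.88°C, giving 21.12°C.
  From 800 m to 1200 m (saturated): cools by 6.5 × 0.4 = 2.6°C, giving 18.52°C.
Environment:
  From 400 m to 1200 m (environment): cools by 8.3 × 0.8 = 6.64°C, giving 18.36°C.
T_parcel − T_env = 18.52 − 18.36 = +0.16°C

+0.16°C (parcel warmer than environment)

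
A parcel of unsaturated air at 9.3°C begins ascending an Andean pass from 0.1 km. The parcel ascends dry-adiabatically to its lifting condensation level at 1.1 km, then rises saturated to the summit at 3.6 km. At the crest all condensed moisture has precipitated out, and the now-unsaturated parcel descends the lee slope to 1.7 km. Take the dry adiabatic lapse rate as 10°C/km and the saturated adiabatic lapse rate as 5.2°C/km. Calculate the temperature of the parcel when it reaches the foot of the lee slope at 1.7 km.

5.3°C

Dry to 1100 m: -10 × 1 km = -10°C, so T = -0.7°C.
Saturated to 3600 m: -5.2 × 2.5 km = -13°C, so T = -13.7°C.
Dry descent to 1700 m: +10 × 1.9 km = +19°C, so T = 5.3°C.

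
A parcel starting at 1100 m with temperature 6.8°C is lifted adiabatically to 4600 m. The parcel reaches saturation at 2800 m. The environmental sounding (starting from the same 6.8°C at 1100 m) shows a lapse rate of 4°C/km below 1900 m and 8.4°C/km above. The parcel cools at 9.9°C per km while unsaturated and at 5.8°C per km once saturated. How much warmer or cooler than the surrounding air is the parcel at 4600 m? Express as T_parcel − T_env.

Parcel:
  1100 → 2800 m (dry, 9.9°C/km): ΔT = -9.9 × 1.7 = -16.83°C → T = -10.03°C
  2800 → 4600 m (saturated, 5.8°C/km): ΔT = -5.8 × 1.8 = -10.44°C → T = -20.47°C
Environment:
  1100 → 1900 m (environment, lower layer, 4°C/km): ΔT = -4 × 0.8 = -3.2°C → T = 3.6°C
  1900 → 4600 m (environment, upper layer, 8.4°C/km): ΔT = -8.4 × 2.7 = -22.68°C → T = -19.08°C
T_parcel − T_env = -20.47 − (-19.08) = -1.39°C

-1.39°C (parcel cooler than environment)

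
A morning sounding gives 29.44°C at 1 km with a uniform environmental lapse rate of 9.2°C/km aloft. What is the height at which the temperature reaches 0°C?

4.2 km

Height above start = (29.44 − 0) / 9.2 = 3.2 km
Altitude = 1000 m + 3200 m = 4200 m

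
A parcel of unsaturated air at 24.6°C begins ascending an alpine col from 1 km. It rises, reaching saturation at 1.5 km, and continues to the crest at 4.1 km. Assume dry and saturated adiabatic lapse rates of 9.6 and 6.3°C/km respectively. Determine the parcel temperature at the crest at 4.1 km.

3.42°C

1000 → 1500 m (dry, 9.6°C/km): ΔT = -9.6 × 0.5 = -4.8°C → T = 19.8°C
1500 → 4100 m (saturated, 6.3°C/km): ΔT = -6.3 × 2.6 = -16.38°C → T = 3.42°C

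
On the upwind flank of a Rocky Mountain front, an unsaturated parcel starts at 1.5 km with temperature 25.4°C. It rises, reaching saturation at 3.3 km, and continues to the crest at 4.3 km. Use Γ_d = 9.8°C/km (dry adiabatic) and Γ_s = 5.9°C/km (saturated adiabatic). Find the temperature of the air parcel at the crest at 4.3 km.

Dry to 3300 m: -9.8 × 1.8 km = -17.64°C, so T = 7.76°C.
Saturated to 4300 m: -5.9 × 1 km = -5.9°C, so T = 1.86°C.

1.86°C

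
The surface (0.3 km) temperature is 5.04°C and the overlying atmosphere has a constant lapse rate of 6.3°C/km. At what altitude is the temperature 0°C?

Height above start = (5.04 − 0) / 6.3 = 0.8 km
Altitude = 300 m + 800 m = 1100 m

1.1 km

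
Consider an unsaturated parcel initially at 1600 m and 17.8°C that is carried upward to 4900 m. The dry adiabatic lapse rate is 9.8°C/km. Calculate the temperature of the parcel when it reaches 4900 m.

-14.54°C

From 1600 m to 4900 m (dry adiabatic): cools by 9.8 × 3.3 = 32.34°C, giving -14.54°C.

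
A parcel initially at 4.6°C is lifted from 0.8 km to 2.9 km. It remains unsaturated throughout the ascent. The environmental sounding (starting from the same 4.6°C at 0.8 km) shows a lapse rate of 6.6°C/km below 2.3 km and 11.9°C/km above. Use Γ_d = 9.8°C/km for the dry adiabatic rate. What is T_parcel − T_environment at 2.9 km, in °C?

Parcel:
  Dry to 2900 m: -9.8 × 2.1 km = -20.58°C, so T = -15.98°C.
Environment:
  Environment, lower layer to 2300 m: -6.6 × 1.5 km = -9.9°C, so T = -5.3°C.
  Environment, upper layer to 2900 m: -11.9 × 0.6 km = -7.14°C, so T = -12.44°C.
T_parcel − T_env = -15.98 − (-12.44) = -3.54°C

-3.54°C (parcel cooler than environment)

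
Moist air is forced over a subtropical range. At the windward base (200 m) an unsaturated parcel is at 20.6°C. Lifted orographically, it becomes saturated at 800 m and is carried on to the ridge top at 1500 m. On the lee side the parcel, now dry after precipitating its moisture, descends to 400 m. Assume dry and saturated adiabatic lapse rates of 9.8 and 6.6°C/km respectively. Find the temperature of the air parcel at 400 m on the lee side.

20.88°C

200 → 800 m (dry, 9.8°C/km): ΔT = -9.8 × 0.6 = -5.88°C → T = 14.72°C
800 → 1500 m (saturated, 6.6°C/km): ΔT = -6.6 × 0.7 = -4.62°C → T = 10.1°C
1500 → 400 m (dry descent, 9.8°C/km): ΔT = +9.8 × 1.1 = +10.78°C → T = 20.88°C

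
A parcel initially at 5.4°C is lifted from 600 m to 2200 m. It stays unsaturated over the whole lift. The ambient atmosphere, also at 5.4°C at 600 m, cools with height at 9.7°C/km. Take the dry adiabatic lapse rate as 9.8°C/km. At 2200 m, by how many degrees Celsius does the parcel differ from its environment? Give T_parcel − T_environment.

Parcel:
  Dry to 2200 m: -9.8 × 1.6 km = -15.68°C, so T = -10.28°C.
Environment:
  Environment to 2200 m: -9.7 × 1.6 km = -15.52°C, so T = -10.12°C.
T_parcel − T_env = -10.28 − (-10.12) = -0.16°C

-0.16°C (parcel cooler than environment)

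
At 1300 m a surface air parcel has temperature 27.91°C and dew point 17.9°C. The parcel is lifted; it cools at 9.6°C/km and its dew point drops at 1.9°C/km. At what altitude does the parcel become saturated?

T and T_d converge at 9.6 − 1.9 = 7.7°C per km
Height above start = (27.91 − 17.9) / 7.7 = 1.3 km
LCL altitude = 1300 m + 1300 m = 2600 m

2600 m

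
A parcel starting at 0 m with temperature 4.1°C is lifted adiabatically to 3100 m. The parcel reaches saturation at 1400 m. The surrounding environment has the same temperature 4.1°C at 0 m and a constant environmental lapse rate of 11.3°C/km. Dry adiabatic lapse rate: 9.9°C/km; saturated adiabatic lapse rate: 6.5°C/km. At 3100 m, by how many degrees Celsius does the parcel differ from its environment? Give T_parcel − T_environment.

+10.12°C (parcel warmer than environment)

Parcel:
  0 → 1400 m (dry, 9.9°C/km): ΔT = -9.9 × 1.4 = -13.86°C → T = -9.76°C
  1400 → 3100 m (saturated, 6.5°C/km): ΔT = -6.5 × 1.7 = -11.05°C → T = -20.81°C
Environment:
  0 → 3100 m (environment, 11.3°C/km): ΔT = -11.3 × 3.1 = -35.03°C → T = -30.93°C
T_parcel − T_env = -20.81 − (-30.93) = +10.12°C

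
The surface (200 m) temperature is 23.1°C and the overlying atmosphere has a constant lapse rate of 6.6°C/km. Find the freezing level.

Height above start = (23.1 − 0) / 6.6 = 3.5 km
Altitude = 200 m + 3500 m = 3700 m

3700 m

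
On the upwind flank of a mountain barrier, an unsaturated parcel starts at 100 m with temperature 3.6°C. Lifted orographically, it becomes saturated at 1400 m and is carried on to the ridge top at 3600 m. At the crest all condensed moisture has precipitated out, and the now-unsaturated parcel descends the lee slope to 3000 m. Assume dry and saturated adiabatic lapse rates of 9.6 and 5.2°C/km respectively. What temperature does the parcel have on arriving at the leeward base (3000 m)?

From 100 m to 1400 m (dry): cools by 9.6 × 1.3 = 12.48°C, giving -8.88°C.
From 1400 m to 3600 m (saturated): cools by 5.2 × 2.2 = 11.44°C, giving -20.32°C.
From 3600 m to 3000 m (dry descent): warms by 9.6 × 0.6 = 5.76°C, giving -14.56°C.

-14.56°C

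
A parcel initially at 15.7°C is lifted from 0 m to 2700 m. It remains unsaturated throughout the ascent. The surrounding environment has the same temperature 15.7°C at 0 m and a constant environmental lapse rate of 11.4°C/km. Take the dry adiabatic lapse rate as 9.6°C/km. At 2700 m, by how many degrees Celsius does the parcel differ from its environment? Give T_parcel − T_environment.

+4.86°C (parcel warmer than environment)

Parcel:
  From 0 m to 2700 m (dry): cools by 9.6 × 2.7 = 25.92°C, giving -10.22°C.
Environment:
  From 0 m to 2700 m (environment): cools by 11.4 × 2.7 = 30.78°C, giving -15.08°C.
T_parcel − T_env = -10.22 − (-15.08) = +4.86°C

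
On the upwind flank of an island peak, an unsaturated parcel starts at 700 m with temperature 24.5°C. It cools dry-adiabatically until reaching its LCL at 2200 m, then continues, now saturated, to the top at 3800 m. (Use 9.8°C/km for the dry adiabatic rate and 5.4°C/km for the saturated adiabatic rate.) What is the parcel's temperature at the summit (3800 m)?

1.16°C

Dry to 2200 m: -9.8 × 1.5 km = -14.7°C, so T = 9.8°C.
Saturated to 3800 m: -5.4 × 1.6 km = -8.64°C, so T = 1.16°C.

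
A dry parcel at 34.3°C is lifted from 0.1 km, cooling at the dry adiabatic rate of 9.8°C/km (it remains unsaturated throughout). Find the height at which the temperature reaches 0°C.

Height above start = (34.3 − 0) / 9.8 = 3.5 km
Altitude = 100 m + 3500 m = 3600 m

3.6 km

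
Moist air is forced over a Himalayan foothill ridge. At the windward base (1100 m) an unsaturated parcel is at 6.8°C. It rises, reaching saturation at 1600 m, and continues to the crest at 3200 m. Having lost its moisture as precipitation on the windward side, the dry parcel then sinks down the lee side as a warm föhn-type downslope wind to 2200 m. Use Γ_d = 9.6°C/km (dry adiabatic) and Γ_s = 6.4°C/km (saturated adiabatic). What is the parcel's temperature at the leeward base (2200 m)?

1100 → 1600 m (dry, 9.6°C/km): ΔT = -9.6 × 0.5 = -4.8°C → T = 2°C
1600 → 3200 m (saturated, 6.4°C/km): ΔT = -6.4 × 1.6 = -10.24°C → T = -8.24°C
3200 → 2200 m (dry descent, 9.6°C/km): ΔT = +9.6 × 1 = +9.6°C → T = 1.36°C

1.36°C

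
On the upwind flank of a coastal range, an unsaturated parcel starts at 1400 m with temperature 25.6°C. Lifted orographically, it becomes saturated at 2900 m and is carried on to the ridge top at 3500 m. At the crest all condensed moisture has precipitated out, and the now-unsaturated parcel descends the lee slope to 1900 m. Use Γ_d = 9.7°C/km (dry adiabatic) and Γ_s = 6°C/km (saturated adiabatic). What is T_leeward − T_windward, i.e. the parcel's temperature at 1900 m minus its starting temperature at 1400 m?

-2.63°C

1400–2900 m, dry: Δz = 1.5 km ⇒ ΔT = -14.55°C; T = 11.05°C
2900–3500 m, saturated: Δz = 0.6 km ⇒ ΔT = -3.6°C; T = 7.45°C
3500–1900 m, dry descent: Δz = 1.6 km ⇒ ΔT = +15.52°C; T = 22.97°C
Net change vs windward start: 22.97 − 25.6 = -2.63°C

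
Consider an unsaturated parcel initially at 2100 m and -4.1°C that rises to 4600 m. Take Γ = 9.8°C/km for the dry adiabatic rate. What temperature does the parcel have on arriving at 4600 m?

-28.6°C

2100 → 4600 m (dry adiabatic, 9.8°C/km): ΔT = -9.8 × 2.5 = -24.5°C → T = -28.6°C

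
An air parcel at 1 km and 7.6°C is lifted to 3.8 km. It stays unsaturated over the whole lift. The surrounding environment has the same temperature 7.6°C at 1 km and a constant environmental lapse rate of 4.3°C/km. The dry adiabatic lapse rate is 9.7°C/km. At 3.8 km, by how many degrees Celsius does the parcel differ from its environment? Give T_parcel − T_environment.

-15.12°C (parcel cooler than environment)

Parcel:
  1000 → 3800 m (dry, 9.7°C/km): ΔT = -9.7 × 2.8 = -27.16°C → T = -19.56°C
Environment:
  1000 → 3800 m (environment, 4.3°C/km): ΔT = -4.3 × 2.8 = -12.04°C → T = -4.44°C
T_parcel − T_env = -19.56 − (-4.44) = -15.12°C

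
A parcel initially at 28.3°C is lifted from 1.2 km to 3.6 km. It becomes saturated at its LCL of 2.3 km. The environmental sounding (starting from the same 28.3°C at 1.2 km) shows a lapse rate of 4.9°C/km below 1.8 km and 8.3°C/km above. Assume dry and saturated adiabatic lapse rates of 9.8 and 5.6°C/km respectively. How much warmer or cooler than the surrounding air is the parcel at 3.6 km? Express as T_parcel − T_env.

Parcel:
  Dry to 2300 m: -9.8 × 1.1 km = -10.78°C, so T = 17.52°C.
  Saturated to 3600 m: -5.6 × 1.3 km = -7.28°C, so T = 10.24°C.
Environment:
  Environment, lower layer to 1800 m: -4.9 × 0.6 km = -2.94°C, so T = 25.36°C.
  Environment, upper layer to 3600 m: -8.3 × 1.8 km = -14.94°C, so T = 10.42°C.
T_parcel − T_env = 10.24 − 10.42 = -0.18°C

-0.18°C (parcel cooler than environment)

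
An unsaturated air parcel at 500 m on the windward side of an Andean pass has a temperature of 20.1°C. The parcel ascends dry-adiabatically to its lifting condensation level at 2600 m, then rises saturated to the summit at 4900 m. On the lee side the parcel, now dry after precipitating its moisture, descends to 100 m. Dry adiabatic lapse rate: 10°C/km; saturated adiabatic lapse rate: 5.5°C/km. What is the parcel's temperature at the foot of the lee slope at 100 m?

500–2600 m, dry: Δz = 2.1 km ⇒ ΔT = -21°C; T = -0.9°C
2600–4900 m, saturated: Δz = 2.3 km ⇒ ΔT = -12.65°C; T = -13.55°C
4900–100 m, dry descent: Δz = 4.8 km ⇒ ΔT = +48°C; T = 34.45°C

34.45°C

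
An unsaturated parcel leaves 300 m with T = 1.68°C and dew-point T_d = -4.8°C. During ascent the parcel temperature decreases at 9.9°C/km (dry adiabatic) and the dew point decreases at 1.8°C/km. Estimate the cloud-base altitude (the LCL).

T and T_d converge at 9.9 − 1.8 = 8.1°C per km
Height above start = (1.68 − (-4.8)) / 8.1 = 0.8 km
LCL altitude = 300 m + 800 m = 1100 m

1100 m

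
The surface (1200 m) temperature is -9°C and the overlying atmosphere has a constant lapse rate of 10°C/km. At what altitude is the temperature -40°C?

4300 m

Height above start = (-9 − (-40)) / 10 = 3.1 km
Altitude = 1200 m + 3100 m = 4300 m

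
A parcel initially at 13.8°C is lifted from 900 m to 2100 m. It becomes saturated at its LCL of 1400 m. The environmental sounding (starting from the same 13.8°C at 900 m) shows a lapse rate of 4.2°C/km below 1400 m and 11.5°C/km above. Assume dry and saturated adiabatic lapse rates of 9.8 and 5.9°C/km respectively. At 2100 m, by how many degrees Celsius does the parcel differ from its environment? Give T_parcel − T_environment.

Parcel:
  900–1400 m, dry: Δz = 0.5 km ⇒ ΔT = -4.9°C; T = 8.9°C
  1400–2100 m, saturated: Δz = 0.7 km ⇒ ΔT = -4.13°C; T = 4.77°C
Environment:
  900–1400 m, environment, lower layer: Δz = 0.5 km ⇒ ΔT = -2.1°C; T = 11.7°C
  1400–2100 m, environment, upper layer: Δz = 0.7 km ⇒ ΔT = -8.05°C; T = 3.65°C
T_parcel − T_env = 4.77 − 3.65 = +1.12°C

+1.12°C (parcel warmer than environment)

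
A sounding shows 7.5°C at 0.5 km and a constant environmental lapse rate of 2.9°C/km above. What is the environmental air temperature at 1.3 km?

500 → 1300 m (environmental, 2.9°C/km): ΔT = -2.9 × 0.8 = -2.32°C → T = 5.18°C

5.18°C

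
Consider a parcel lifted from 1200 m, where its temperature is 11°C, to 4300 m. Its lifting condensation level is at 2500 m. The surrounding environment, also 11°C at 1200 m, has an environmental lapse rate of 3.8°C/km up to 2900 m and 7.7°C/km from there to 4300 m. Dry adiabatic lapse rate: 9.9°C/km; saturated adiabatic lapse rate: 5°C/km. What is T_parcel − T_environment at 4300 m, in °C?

Parcel:
  1200 → 2500 m (dry, 9.9°C/km): ΔT = -9.9 × 1.3 = -12.87°C → T = -1.87°C
  2500 → 4300 m (saturated, 5°C/km): ΔT = -5 × 1.8 = -9°C → T = -10.87°C
Environment:
  1200 → 2900 m (environment, lower layer, 3.8°C/km): ΔT = -3.8 × 1.7 = -6.46°C → T = 4.54°C
  2900 → 4300 m (environment, upper layer, 7.7°C/km): ΔT = -7.7 × 1.4 = -10.78°C → T = -6.24°C
T_parcel − T_env = -10.87 − (-6.24) = -4.63°C

-4.63°C (parcel cooler than environment)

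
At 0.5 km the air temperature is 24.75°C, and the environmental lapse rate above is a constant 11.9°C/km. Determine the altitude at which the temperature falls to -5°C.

3 km

Height above start = (24.75 − (-5)) / 11.9 = 2.5 km
Altitude = 500 m + 2500 m = 3000 m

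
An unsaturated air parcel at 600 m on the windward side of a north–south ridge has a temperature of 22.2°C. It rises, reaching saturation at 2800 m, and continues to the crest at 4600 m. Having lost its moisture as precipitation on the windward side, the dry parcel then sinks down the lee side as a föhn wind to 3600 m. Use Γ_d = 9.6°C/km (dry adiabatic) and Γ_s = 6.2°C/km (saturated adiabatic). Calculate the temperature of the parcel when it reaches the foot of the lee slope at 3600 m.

600 → 2800 m (dry, 9.6°C/km): ΔT = -9.6 × 2.2 = -21.12°C → T = 1.08°C
2800 → 4600 m (saturated, 6.2°C/km): ΔT = -6.2 × 1.8 = -11.16°C → T = -10.08°C
4600 → 3600 m (dry descent, 9.6°C/km): ΔT = +9.6 × 1 = +9.6°C → T = -0.48°C

-0.48°C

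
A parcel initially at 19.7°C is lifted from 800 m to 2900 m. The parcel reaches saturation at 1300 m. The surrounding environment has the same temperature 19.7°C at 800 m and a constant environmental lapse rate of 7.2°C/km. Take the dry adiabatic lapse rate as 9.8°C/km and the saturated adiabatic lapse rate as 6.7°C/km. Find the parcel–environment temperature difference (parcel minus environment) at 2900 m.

-0.5°C (parcel cooler than environment)

Parcel:
  From 800 m to 1300 m (dry): cools by 9.8 × 0.5 = 4.9°C, giving 14.8°C.
  From 1300 m to 2900 m (saturated): cools by 6.7 × 1.6 = 10.72°C, giving 4.08°C.
Environment:
  From 800 m to 2900 m (environment): cools by 7.2 × 2.1 = 15.12°C, giving 4.58°C.
T_parcel − T_env = 4.08 − 4.58 = -0.5°C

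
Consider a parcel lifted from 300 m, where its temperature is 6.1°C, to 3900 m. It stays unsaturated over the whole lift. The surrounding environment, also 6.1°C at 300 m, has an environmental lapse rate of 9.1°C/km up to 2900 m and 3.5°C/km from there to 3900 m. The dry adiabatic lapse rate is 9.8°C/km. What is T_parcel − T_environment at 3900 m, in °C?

Parcel:
  300 → 3900 m (dry, 9.8°C/km): ΔT = -9.8 × 3.6 = -35.28°C → T = -29.18°C
Environment:
  300 → 2900 m (environment, lower layer, 9.1°C/km): ΔT = -9.1 × 2.6 = -23.66°C → T = -17.56°C
  2900 → 3900 m (environment, upper layer, 3.5°C/km): ΔT = -3.5 × 1 = -3.5°C → T = -21.06°C
T_parcel − T_env = -29.18 − (-21.06) = -8.12°C

-8.12°C (parcel cooler than environment)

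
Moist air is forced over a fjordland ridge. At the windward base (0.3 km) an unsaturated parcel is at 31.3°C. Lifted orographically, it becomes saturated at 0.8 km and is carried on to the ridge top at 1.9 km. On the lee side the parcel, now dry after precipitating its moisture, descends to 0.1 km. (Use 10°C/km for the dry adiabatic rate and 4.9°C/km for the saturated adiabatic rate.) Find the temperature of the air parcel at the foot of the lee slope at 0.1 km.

38.91°C

300–800 m, dry: Δz = 0.5 km ⇒ ΔT = -5°C; T = 26.3°C
800–1900 m, saturated: Δz = 1.1 km ⇒ ΔT = -5.39°C; T = 20.91°C
1900–100 m, dry descent: Δz = 1.8 km ⇒ ΔT = +18°C; T = 38.91°C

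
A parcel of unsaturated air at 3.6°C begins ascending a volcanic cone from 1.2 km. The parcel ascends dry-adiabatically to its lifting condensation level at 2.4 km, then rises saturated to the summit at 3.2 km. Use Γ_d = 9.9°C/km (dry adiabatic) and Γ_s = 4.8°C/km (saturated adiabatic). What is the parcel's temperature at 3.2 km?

1200 → 2400 m (dry, 9.9°C/km): ΔT = -9.9 × 1.2 = -11.88°C → T = -8.28°C
2400 → 3200 m (saturated, 4.8°C/km): ΔT = -4.8 × 0.8 = -3.84°C → T = -12.12°C

-12.12°C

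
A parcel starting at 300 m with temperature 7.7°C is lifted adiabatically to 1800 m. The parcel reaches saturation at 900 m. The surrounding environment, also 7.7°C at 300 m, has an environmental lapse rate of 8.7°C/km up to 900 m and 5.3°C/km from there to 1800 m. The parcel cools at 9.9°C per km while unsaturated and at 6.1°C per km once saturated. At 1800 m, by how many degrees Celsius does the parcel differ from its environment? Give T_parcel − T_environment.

-1.44°C (parcel cooler than environment)

Parcel:
  From 300 m to 900 m (dry): cools by 9.9 × 0.6 = 5.94°C, giving 1.76°C.
  From 900 m to 1800 m (saturated): cools by 6.1 × 0.9 = 5.49°C, giving -3.73°C.
Environment:
  From 300 m to 900 m (environment, lower layer): cools by 8.7 × 0.6 = 5.22°C, giving 2.48°C.
  From 900 m to 1800 m (environment, upper layer): cools by 5.3 × 0.9 = 4.77°C, giving -2.29°C.
T_parcel − T_env = -3.73 − (-2.29) = -1.44°C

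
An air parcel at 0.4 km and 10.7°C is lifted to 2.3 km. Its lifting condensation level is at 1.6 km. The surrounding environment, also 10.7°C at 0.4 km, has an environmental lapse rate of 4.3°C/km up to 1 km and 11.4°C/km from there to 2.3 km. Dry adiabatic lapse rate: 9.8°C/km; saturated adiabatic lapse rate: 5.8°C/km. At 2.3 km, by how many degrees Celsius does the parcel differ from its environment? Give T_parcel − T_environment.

Parcel:
  From 400 m to 1600 m (dry): cools by 9.8 × 1.2 = 11.76°C, giving -1.06°C.
  From 1600 m to 2300 m (saturated): cools by 5.8 × 0.7 = 4.06°C, giving -5.12°C.
Environment:
  From 400 m to 1000 m (environment, lower layer): cools by 4.3 × 0.6 = 2.58°C, giving 8.12°C.
  From 1000 m to 2300 m (environment, upper layer): cools by 11.4 × 1.3 = 14.82°C, giving -6.7°C.
T_parcel − T_env = -5.12 − (-6.7) = +1.58°C

+1.58°C (parcel warmer than environment)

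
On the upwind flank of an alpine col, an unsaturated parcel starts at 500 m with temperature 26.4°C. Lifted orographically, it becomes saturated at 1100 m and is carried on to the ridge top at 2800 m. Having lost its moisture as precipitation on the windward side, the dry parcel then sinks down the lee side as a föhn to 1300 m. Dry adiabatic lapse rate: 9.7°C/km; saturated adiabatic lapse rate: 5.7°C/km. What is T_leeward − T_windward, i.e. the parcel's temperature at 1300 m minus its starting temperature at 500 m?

-0.96°C

Dry to 1100 m: -9.7 × 0.6 km = -5.82°C, so T = 20.58°C.
Saturated to 2800 m: -5.7 × 1.7 km = -9.69°C, so T = 10.89°C.
Dry descent to 1300 m: +9.7 × 1.5 km = +14.55°C, so T = 25.44°C.
Net change vs windward start: 25.44 − 26.4 = -0.96°C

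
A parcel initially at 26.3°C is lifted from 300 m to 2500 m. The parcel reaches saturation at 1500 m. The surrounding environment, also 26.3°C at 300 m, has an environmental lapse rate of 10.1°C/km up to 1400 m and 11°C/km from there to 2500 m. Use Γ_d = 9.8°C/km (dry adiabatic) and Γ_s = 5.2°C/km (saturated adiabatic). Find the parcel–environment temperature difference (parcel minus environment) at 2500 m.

+6.25°C (parcel warmer than environment)

Parcel:
  300–1500 m, dry: Δz = 1.2 km ⇒ ΔT = -11.76°C; T = 14.54°C
  1500–2500 m, saturated: Δz = 1 km ⇒ ΔT = -5.2°C; T = 9.34°C
Environment:
  300–1400 m, environment, lower layer: Δz = 1.1 km ⇒ ΔT = -11.11°C; T = 15.19°C
  1400–2500 m, environment, upper layer: Δz = 1.1 km ⇒ ΔT = -12.1°C; T = 3.09°C
T_parcel − T_env = 9.34 − 3.09 = +6.25°C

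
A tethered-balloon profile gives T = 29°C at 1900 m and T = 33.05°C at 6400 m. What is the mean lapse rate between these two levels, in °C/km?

Γ = −ΔT/Δz = (29 − 33.05) / (6400 − 1900) m
  = -4.05°C / 4.5 km = -0.9°C/km

-0.9°C/km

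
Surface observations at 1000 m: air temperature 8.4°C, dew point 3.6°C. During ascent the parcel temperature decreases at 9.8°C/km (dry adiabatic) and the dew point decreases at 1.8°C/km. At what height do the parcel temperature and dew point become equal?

1600 m

T and T_d converge at 9.8 − 1.8 = 8°C per km
Height above start = (8.4 − 3.6) / 8 = 0.6 km
LCL altitude = 1000 m + 600 m = 1600 m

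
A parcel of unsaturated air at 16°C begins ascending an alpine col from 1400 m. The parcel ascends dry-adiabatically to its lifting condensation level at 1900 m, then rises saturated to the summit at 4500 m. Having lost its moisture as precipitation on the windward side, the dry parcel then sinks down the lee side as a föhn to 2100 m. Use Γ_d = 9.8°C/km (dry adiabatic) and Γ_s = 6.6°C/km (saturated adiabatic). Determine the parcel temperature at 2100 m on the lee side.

From 1400 m to 1900 m (dry): cools by 9.8 × 0.5 = 4.9°C, giving 11.1°C.
From 1900 m to 4500 m (saturated): cools by 6.6 × 2.6 = 17.16°C, giving -6.06°C.
From 4500 m to 2100 m (dry descent): warms by 9.8 × 2.4 = 23.52°C, giving 17.46°C.

17.46°C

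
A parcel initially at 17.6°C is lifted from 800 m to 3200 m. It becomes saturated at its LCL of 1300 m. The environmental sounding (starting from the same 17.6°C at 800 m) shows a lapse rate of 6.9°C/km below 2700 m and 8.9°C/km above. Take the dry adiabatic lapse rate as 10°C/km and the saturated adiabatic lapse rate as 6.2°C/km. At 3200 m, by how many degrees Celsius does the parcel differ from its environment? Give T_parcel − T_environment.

+0.78°C (parcel warmer than environment)

Parcel:
  800–1300 m, dry: Δz = 0.5 km ⇒ ΔT = -5°C; T = 12.6°C
  1300–3200 m, saturated: Δz = 1.9 km ⇒ ΔT = -11.78°C; T = 0.82°C
Environment:
  800–2700 m, environment, lower layer: Δz = 1.9 km ⇒ ΔT = -13.11°C; T = 4.49°C
  2700–3200 m, environment, upper layer: Δz = 0.5 km ⇒ ΔT = -4.45°C; T = 0.04°C
T_parcel − T_env = 0.82 − 0.04 = +0.78°C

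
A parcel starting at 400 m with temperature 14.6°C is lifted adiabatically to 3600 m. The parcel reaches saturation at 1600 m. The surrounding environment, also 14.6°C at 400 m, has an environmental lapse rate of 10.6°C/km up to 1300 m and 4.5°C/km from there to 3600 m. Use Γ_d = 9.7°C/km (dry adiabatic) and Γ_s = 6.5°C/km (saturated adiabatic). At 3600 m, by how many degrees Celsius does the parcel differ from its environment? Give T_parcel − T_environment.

-4.75°C (parcel cooler than environment)

Parcel:
  400 → 1600 m (dry, 9.7°C/km): ΔT = -9.7 × 1.2 = -11.64°C → T = 2.96°C
  1600 → 3600 m (saturated, 6.5°C/km): ΔT = -6.5 × 2 = -13°C → T = -10.04°C
Environment:
  400 → 1300 m (environment, lower layer, 10.6°C/km): ΔT = -10.6 × 0.9 = -9.54°C → T = 5.06°C
  1300 → 3600 m (environment, upper layer, 4.5°C/km): ΔT = -4.5 × 2.3 = -10.35°C → T = -5.29°C
T_parcel − T_env = -10.04 − (-5.29) = -4.75°C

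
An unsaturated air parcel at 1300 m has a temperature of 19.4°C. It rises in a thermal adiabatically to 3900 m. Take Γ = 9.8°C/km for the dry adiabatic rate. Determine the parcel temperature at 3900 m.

-6.08°C

1300–3900 m, dry adiabatic: Δz = 2.6 km ⇒ ΔT = -25.48°C; T = -6.08°C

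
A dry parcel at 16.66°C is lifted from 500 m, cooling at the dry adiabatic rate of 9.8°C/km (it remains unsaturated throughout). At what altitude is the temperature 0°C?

Height above start = (16.66 − 0) / 9.8 = 1.7 km
Altitude = 500 m + 1700 m = 2200 m

2200 m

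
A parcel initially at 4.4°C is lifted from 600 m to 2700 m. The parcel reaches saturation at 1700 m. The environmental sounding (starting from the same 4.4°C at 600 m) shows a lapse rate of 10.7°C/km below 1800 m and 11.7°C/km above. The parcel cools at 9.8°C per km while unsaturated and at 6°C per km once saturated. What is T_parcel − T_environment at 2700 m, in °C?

+6.59°C (parcel warmer than environment)

Parcel:
  600–1700 m, dry: Δz = 1.1 km ⇒ ΔT = -10.78°C; T = -6.38°C
  1700–2700 m, saturated: Δz = 1 km ⇒ ΔT = -6°C; T = -12.38°C
Environment:
  600–1800 m, environment, lower layer: Δz = 1.2 km ⇒ ΔT = -12.84°C; T = -8.44°C
  1800–2700 m, environment, upper layer: Δz = 0.9 km ⇒ ΔT = -10.53°C; T = -18.97°C
T_parcel − T_env = -12.38 − (-18.97) = +6.59°C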